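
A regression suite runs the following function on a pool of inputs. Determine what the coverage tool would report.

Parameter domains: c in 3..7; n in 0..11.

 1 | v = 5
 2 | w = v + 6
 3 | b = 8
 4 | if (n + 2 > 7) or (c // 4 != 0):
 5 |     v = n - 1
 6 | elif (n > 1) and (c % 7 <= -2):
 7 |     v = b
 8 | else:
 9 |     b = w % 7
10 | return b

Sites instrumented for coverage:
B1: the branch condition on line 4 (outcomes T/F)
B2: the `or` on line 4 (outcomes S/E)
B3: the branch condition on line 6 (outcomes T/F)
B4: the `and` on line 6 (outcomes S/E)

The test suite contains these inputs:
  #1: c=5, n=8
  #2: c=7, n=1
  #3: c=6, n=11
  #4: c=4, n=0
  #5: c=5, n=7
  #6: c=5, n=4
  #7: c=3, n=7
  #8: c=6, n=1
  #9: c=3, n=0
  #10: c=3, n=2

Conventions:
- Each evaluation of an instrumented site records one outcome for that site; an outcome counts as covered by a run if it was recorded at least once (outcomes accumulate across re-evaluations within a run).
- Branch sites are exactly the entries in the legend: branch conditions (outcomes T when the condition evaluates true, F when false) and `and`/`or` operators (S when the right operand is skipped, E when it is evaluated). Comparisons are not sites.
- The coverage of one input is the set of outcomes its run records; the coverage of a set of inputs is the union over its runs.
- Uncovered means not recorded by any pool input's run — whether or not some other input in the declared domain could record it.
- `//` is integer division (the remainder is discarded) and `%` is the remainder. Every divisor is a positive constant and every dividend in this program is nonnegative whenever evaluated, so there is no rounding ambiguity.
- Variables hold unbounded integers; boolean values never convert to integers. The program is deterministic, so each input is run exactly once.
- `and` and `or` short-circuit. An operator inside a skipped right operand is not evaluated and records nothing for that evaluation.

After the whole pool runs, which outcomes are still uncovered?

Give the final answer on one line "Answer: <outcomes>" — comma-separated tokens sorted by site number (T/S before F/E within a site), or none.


input #1 (c=5, n=8): covers B1=T, B2=S
input #2 (c=7, n=1): covers B1=T, B2=E
input #3 (c=6, n=11): covers B1=T, B2=S
input #4 (c=4, n=0): covers B1=T, B2=E
input #5 (c=5, n=7): covers B1=T, B2=S
input #6 (c=5, n=4): covers B1=T, B2=E
input #7 (c=3, n=7): covers B1=T, B2=S
input #8 (c=6, n=1): covers B1=T, B2=E
input #9 (c=3, n=0): covers B1=F, B2=E, B3=F, B4=S
input #10 (c=3, n=2): covers B1=F, B2=E, B3=F, B4=E
union over the pool: B1=T, B1=F, B2=S, B2=E, B3=F, B4=S, B4=E
uncovered (1 of 8): B3=T
Answer: B3=T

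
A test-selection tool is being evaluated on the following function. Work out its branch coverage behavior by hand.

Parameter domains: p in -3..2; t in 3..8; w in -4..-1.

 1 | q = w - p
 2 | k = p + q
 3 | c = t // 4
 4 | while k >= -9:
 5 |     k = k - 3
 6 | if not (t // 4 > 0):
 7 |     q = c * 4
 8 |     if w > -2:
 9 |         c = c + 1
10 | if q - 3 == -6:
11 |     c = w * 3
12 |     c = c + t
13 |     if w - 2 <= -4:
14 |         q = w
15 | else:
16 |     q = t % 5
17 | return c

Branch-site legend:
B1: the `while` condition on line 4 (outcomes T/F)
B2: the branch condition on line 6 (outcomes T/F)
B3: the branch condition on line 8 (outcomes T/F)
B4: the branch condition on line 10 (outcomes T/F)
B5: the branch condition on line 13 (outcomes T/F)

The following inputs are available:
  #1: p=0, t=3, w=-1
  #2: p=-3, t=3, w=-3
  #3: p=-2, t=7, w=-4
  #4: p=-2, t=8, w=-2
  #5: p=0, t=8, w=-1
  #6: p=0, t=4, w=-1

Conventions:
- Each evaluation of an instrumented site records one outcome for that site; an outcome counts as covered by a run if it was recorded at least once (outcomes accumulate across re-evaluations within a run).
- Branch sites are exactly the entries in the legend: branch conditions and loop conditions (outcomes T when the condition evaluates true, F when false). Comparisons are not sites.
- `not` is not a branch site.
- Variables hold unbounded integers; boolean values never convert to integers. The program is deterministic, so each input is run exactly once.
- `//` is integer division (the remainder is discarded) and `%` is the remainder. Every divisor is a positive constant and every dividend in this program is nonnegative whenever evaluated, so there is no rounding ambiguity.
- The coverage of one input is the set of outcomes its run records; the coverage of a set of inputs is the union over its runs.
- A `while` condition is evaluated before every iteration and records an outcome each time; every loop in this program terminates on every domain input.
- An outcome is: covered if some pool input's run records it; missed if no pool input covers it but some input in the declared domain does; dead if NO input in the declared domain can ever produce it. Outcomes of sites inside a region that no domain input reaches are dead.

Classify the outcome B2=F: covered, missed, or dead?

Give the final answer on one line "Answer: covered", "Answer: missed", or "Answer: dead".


B2=F is recorded by pool input(s) 3, 4, 5, 6 -> covered
Answer: covered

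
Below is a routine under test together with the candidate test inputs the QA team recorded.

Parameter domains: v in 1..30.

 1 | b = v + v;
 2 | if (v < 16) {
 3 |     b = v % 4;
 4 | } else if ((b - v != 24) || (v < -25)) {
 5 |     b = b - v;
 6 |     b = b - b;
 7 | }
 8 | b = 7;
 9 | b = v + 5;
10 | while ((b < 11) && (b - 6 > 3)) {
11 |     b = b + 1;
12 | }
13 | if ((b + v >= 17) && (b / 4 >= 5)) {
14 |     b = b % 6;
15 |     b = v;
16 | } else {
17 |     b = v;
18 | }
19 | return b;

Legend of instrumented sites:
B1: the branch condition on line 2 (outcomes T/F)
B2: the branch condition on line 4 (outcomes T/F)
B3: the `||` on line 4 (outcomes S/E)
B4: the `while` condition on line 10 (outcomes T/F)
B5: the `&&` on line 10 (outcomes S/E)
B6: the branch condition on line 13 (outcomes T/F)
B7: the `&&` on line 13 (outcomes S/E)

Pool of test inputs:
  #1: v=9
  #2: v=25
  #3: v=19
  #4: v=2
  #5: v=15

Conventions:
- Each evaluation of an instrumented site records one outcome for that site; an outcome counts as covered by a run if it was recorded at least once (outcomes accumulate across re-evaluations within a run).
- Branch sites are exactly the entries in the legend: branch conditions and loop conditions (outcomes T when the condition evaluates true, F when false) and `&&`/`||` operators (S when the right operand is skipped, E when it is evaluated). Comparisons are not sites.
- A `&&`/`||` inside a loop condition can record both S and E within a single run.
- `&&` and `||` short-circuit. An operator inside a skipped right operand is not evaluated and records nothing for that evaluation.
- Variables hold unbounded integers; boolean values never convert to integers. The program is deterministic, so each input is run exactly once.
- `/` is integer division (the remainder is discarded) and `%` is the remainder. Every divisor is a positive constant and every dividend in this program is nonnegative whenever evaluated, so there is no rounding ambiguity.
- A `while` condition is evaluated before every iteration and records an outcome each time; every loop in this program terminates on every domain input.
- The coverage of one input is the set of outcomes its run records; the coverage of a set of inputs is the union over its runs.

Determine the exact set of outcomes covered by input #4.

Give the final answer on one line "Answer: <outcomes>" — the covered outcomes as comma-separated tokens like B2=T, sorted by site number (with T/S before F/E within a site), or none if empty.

Running input #4 (v=2), event by event:
  B1->T, B5->E, B4->F, B7->S, B6->F
as a set, this run covers: B1=T, B4=F, B5=E, B6=F, B7=S

Answer: B1=T, B4=F, B5=E, B6=F, B7=S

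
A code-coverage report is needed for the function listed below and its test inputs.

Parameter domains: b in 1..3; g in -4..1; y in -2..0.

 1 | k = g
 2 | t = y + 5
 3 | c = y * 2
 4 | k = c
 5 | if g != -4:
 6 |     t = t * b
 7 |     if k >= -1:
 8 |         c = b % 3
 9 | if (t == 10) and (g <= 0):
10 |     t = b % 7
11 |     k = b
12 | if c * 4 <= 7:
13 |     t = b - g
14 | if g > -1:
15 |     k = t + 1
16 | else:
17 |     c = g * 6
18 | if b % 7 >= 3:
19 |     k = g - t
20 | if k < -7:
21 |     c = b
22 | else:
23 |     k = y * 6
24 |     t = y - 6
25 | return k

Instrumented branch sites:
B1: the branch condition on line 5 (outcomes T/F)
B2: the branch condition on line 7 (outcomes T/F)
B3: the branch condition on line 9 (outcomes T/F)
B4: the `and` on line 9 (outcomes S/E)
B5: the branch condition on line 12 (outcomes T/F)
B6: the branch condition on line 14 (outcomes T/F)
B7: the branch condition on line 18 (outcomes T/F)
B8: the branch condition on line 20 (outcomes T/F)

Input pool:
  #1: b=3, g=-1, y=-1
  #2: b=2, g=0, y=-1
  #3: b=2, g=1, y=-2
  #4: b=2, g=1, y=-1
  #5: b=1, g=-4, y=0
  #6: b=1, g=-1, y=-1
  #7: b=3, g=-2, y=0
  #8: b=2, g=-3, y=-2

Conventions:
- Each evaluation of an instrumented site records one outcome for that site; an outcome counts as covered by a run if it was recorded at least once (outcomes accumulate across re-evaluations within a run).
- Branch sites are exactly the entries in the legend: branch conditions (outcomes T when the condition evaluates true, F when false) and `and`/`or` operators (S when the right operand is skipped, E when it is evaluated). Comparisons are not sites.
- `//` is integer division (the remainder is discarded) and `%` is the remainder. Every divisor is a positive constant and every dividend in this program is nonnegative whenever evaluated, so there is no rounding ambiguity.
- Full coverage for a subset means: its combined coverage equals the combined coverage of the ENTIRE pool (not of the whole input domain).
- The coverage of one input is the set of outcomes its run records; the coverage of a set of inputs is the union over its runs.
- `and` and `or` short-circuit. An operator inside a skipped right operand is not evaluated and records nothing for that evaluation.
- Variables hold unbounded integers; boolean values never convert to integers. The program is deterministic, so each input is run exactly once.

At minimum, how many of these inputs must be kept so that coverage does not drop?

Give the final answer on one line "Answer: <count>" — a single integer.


test 1 (b=3, g=-1, y=-1) fires B1->T, B2->F, B4->S, B3->F, B5->T, B6->F, B7->T, B8->F; hits B1=T, B2=F, B3=F, B4=S, B5=T, B6=F, B7=T, B8=F
test 2 (b=2, g=0, y=-1) fires B1->T, B2->F, B4->S, B3->F, B5->T, B6->T, B7->F, B8->F; hits B1=T, B2=F, B3=F, B4=S, B5=T, B6=T, B7=F, B8=F
test 3 (b=2, g=1, y=-2) fires B1->T, B2->F, B4->S, B3->F, B5->T, B6->T, B7->F, B8->F; hits B1=T, B2=F, B3=F, B4=S, B5=T, B6=T, B7=F, B8=F
test 4 (b=2, g=1, y=-1) fires B1->T, B2->F, B4->S, B3->F, B5->T, B6->T, B7->F, B8->F; hits B1=T, B2=F, B3=F, B4=S, B5=T, B6=T, B7=F, B8=F
test 5 (b=1, g=-4, y=0) fires B1->F, B4->S, B3->F, B5->T, B6->F, B7->F, B8->F; hits B1=F, B3=F, B4=S, B5=T, B6=F, B7=F, B8=F
test 6 (b=1, g=-1, y=-1) fires B1->T, B2->F, B4->S, B3->F, B5->T, B6->F, B7->F, B8->F; hits B1=T, B2=F, B3=F, B4=S, B5=T, B6=F, B7=F, B8=F
test 7 (b=3, g=-2, y=0) fires B1->T, B2->T, B4->S, B3->F, B5->T, B6->F, B7->T, B8->F; hits B1=T, B2=T, B3=F, B4=S, B5=T, B6=F, B7=T, B8=F
test 8 (b=2, g=-3, y=-2) fires B1->T, B2->F, B4->S, B3->F, B5->T, B6->F, B7->F, B8->F; hits B1=T, B2=F, B3=F, B4=S, B5=T, B6=F, B7=F, B8=F
union over all inputs: B1=T, B1=F, B2=T, B2=F, B3=F, B4=S, B5=T, B6=T, B6=F, B7=T, B7=F, B8=F (12 outcomes)
no size-1 subset reaches all 12 outcomes (best union: 8/12)
no size-2 subset reaches all 12 outcomes (best union: 11/12)
inputs {2, 5, 7} (size 3) cover everything; no size-3 subset with a lexicographically smaller index list covers all 12
Answer: 3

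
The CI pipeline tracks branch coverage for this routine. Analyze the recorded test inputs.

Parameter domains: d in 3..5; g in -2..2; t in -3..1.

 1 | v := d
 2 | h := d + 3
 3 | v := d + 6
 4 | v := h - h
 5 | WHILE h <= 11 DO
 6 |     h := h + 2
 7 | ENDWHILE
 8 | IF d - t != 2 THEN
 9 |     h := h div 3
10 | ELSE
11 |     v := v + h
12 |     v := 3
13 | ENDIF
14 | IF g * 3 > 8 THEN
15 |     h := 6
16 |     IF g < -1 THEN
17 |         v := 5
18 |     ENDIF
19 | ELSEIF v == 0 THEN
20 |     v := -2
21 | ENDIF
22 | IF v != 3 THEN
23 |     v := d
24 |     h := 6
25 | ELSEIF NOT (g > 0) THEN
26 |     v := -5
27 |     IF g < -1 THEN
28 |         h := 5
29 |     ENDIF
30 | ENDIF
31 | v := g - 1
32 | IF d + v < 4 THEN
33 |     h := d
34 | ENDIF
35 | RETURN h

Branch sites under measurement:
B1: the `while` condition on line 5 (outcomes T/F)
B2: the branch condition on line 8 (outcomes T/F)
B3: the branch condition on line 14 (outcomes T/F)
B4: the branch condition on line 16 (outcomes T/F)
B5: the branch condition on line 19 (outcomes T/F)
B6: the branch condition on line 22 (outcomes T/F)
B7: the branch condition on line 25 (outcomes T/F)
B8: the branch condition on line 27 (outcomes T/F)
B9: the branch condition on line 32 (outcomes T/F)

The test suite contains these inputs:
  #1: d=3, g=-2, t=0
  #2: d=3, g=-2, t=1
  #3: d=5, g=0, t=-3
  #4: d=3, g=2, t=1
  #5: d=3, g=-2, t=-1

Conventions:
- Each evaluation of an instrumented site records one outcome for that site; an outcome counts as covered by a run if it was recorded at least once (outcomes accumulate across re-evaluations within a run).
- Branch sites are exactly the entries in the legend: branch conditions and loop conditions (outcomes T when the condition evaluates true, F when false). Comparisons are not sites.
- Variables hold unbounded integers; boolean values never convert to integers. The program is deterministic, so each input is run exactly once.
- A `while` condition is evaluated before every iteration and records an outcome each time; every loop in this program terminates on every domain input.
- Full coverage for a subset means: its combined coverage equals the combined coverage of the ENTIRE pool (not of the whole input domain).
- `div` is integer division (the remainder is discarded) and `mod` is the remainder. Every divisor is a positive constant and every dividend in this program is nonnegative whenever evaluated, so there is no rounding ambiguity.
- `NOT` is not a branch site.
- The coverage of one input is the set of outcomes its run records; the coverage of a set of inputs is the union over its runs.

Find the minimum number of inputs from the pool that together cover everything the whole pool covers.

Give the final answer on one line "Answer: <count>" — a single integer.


input #1 (d=3, g=-2, t=0): events B1->T, B1->T, B1->T, B1->F, B2->T, B3->F, B5->T, B6->T, B9->T; covers B1=T, B1=F, B2=T, B3=F, B5=T, B6=T, B9=T
input #2 (d=3, g=-2, t=1): events B1->T, B1->T, B1->T, B1->F, B2->F, B3->F, B5->F, B6->F, B7->T, B8->T, B9->T; covers B1=T, B1=F, B2=F, B3=F, B5=F, B6=F, B7=T, B8=T, B9=T
input #3 (d=5, g=0, t=-3): events B1->T, B1->T, B1->F, B2->T, B3->F, B5->T, B6->T, B9->F; covers B1=T, B1=F, B2=T, B3=F, B5=T, B6=T, B9=F
input #4 (d=3, g=2, t=1): events B1->T, B1->T, B1->T, B1->F, B2->F, B3->F, B5->F, B6->F, B7->F, B9->F; covers B1=T, B1=F, B2=F, B3=F, B5=F, B6=F, B7=F, B9=F
input #5 (d=3, g=-2, t=-1): events B1->T, B1->T, B1->T, B1->F, B2->T, B3->F, B5->T, B6->T, B9->T; covers B1=T, B1=F, B2=T, B3=F, B5=T, B6=T, B9=T
together the pool reaches 14 outcomes: B1=T, B1=F, B2=T, B2=F, B3=F, B5=T, B5=F, B6=T, B6=F, B7=T, B7=F, B8=T, B9=T, B9=F
no size-1 subset reaches all 14 outcomes (best union: 9/14)
no size-2 subset reaches all 14 outcomes (best union: 13/14)
inputs {1, 2, 4} (size 3) cover everything; no size-3 subset with a lexicographically smaller index list covers all 14
Answer: 3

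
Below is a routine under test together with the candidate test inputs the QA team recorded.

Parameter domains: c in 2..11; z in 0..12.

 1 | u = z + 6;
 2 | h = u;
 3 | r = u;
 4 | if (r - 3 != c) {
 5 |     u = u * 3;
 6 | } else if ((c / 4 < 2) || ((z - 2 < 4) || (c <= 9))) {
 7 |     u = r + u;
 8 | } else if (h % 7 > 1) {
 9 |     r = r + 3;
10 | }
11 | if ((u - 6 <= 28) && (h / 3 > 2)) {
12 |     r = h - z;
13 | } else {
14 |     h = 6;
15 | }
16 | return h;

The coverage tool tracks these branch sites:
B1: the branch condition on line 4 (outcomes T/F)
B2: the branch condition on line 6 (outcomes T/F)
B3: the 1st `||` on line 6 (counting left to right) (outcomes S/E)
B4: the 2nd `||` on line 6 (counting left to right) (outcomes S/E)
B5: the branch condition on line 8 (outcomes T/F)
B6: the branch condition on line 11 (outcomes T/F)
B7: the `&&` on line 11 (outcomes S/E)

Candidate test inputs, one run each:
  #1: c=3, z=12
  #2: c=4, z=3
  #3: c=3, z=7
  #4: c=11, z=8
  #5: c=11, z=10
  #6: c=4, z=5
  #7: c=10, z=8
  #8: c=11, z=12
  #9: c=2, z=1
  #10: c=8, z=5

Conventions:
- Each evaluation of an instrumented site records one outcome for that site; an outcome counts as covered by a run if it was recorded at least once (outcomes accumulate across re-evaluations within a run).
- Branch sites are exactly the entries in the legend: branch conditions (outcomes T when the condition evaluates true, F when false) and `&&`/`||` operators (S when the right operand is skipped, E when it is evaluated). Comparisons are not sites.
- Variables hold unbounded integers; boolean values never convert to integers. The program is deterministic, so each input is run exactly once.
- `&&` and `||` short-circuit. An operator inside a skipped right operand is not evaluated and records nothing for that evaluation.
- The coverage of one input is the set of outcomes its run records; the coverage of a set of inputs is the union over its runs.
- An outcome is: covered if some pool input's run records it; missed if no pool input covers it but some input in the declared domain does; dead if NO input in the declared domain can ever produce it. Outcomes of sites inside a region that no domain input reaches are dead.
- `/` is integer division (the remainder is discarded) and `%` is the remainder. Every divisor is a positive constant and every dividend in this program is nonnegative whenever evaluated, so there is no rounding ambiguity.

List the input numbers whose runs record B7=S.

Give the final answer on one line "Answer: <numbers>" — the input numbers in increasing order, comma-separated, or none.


input #1 (c=3, z=12): hits B7=S
input #2 (c=4, z=3): never hits B7=S
input #3 (c=3, z=7): hits B7=S
input #4 (c=11, z=8): never hits B7=S
input #5 (c=11, z=10): hits B7=S
input #6 (c=4, z=5): never hits B7=S
input #7 (c=10, z=8): hits B7=S
input #8 (c=11, z=12): hits B7=S
input #9 (c=2, z=1): never hits B7=S
input #10 (c=8, z=5): never hits B7=S
Answer: 1, 3, 5, 7, 8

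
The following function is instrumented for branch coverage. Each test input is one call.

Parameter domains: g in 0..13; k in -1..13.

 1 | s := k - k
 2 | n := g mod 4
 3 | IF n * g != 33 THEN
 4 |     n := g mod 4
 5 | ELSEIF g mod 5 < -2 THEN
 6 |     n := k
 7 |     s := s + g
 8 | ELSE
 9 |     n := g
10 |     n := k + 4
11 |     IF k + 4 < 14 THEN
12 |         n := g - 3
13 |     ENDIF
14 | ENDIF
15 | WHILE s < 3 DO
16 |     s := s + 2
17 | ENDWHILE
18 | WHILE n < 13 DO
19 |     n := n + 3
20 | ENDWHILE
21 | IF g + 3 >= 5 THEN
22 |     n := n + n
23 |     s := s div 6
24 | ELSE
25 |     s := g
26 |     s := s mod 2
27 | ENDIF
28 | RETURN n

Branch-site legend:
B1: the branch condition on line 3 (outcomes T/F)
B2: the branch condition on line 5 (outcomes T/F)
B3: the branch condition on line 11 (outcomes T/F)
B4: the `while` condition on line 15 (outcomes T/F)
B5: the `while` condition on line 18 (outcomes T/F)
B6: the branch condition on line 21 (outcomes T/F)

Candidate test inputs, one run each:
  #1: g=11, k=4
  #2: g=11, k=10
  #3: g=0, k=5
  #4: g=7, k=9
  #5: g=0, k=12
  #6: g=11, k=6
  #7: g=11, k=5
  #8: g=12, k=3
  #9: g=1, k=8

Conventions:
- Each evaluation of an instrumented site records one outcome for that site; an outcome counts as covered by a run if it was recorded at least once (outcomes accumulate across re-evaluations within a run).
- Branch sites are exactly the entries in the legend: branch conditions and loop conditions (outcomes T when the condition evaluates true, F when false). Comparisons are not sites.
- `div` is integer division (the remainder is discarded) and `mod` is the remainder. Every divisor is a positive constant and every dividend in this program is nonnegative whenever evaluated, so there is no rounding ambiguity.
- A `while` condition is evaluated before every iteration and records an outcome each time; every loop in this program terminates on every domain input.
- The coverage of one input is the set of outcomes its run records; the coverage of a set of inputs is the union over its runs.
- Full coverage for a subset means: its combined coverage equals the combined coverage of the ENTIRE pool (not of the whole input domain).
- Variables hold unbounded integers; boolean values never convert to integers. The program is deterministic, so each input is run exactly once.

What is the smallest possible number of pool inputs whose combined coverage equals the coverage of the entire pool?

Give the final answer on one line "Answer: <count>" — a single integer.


input #1 (g=11, k=4): covers B1=F, B2=F, B3=T, B4=T, B4=F, B5=T, B5=F, B6=T
input #2 (g=11, k=10): covers B1=F, B2=F, B3=F, B4=T, B4=F, B5=F, B6=T
input #3 (g=0, k=5): covers B1=T, B4=T, B4=F, B5=T, B5=F, B6=F
input #4 (g=7, k=9): covers B1=T, B4=T, B4=F, B5=T, B5=F, B6=T
input #5 (g=0, k=12): covers B1=T, B4=T, B4=F, B5=T, B5=F, B6=F
input #6 (g=11, k=6): covers B1=F, B2=F, B3=T, B4=T, B4=F, B5=T, B5=F, B6=T
input #7 (g=11, k=5): covers B1=F, B2=F, B3=T, B4=T, B4=F, B5=T, B5=F, B6=T
input #8 (g=12, k=3): covers B1=T, B4=T, B4=F, B5=T, B5=F, B6=T
input #9 (g=1, k=8): covers B1=T, B4=T, B4=F, B5=T, B5=F, B6=F
union over all inputs: B1=T, B1=F, B2=F, B3=T, B3=F, B4=T, B4=F, B5=T, B5=F, B6=T, B6=F (11 outcomes)
no size-1 subset reaches all 11 outcomes (best union: 8/11)
no size-2 subset reaches all 11 outcomes (best union: 10/11)
the canonical winner is {1, 2, 3}: size 3, full 11-outcome coverage, earliest index list among size-3 covers
Answer: 3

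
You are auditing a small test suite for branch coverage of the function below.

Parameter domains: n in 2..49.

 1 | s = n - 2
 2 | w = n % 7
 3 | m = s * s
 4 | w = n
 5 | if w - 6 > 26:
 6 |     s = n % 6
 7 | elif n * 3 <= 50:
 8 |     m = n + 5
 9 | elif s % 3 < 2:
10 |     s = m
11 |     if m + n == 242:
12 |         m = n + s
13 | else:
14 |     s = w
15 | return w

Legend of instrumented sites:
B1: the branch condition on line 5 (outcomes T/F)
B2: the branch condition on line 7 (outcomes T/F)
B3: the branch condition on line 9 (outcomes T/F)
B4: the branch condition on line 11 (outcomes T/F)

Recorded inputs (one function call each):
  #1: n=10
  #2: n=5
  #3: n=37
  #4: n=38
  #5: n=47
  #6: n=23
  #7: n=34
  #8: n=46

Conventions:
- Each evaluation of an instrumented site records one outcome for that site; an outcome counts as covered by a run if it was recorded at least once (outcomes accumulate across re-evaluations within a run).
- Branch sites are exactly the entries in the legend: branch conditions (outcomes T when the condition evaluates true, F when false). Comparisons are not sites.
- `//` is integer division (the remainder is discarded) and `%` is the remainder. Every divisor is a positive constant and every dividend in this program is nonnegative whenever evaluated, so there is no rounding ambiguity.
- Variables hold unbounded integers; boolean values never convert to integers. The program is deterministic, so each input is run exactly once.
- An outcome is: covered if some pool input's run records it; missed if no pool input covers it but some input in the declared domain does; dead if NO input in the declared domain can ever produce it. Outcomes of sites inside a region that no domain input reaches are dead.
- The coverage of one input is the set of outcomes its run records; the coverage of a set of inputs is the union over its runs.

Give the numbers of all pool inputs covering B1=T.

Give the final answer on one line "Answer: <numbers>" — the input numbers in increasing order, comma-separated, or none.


input #1 (n=10): does not record B1=T
input #2 (n=5): does not record B1=T
input #3 (n=37): records B1=T
input #4 (n=38): records B1=T
input #5 (n=47): records B1=T
input #6 (n=23): does not record B1=T
input #7 (n=34): records B1=T
input #8 (n=46): records B1=T
Answer: 3, 4, 5, 7, 8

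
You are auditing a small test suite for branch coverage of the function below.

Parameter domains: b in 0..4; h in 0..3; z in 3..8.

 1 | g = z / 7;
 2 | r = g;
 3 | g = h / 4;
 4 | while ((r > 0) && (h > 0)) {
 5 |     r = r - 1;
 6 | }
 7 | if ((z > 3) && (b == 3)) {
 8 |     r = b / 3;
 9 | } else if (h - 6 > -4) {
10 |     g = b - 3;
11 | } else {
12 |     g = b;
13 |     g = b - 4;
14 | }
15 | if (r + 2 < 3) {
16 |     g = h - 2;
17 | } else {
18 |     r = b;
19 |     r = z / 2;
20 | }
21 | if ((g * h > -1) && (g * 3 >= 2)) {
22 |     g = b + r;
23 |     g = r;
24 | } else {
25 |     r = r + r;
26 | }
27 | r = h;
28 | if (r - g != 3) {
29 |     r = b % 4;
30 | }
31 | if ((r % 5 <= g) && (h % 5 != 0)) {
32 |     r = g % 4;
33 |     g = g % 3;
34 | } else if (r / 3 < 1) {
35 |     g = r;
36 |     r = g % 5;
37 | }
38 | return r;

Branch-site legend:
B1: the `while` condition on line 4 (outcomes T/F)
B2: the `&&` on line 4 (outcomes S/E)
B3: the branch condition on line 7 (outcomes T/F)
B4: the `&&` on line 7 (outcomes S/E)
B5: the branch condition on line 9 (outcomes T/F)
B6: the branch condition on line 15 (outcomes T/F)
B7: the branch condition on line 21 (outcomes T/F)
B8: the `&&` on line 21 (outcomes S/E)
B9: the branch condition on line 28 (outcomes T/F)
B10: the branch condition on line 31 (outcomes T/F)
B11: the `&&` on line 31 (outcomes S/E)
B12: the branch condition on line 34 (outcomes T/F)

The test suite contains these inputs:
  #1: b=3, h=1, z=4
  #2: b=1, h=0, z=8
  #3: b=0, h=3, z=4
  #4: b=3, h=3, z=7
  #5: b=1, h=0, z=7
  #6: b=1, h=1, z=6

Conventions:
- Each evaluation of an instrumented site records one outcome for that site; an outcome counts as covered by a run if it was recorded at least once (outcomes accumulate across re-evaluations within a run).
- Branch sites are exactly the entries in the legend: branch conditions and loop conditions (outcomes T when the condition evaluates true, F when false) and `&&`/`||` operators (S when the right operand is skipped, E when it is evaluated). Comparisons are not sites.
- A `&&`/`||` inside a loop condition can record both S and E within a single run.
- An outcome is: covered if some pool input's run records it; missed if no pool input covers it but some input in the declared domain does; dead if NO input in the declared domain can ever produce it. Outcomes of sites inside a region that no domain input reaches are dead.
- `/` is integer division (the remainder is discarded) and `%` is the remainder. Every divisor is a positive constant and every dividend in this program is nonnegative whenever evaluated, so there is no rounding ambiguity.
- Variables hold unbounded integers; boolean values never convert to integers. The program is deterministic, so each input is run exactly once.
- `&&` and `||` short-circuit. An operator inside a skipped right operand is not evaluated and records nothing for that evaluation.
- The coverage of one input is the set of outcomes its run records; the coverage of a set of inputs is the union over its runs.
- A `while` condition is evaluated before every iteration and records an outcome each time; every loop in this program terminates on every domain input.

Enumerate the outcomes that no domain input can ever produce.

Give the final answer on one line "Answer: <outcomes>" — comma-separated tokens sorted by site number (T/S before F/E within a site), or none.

sweeping the full domain (120 inputs) for each outcome:
  reachable outcomes have witnesses, e.g. B1=T (e.g. b=0, h=1, z=7), B1=F (e.g. b=0, h=0, z=3), B2=S (e.g. b=0, h=0, z=3), B2=E (e.g. b=0, h=0, z=7)

Answer: none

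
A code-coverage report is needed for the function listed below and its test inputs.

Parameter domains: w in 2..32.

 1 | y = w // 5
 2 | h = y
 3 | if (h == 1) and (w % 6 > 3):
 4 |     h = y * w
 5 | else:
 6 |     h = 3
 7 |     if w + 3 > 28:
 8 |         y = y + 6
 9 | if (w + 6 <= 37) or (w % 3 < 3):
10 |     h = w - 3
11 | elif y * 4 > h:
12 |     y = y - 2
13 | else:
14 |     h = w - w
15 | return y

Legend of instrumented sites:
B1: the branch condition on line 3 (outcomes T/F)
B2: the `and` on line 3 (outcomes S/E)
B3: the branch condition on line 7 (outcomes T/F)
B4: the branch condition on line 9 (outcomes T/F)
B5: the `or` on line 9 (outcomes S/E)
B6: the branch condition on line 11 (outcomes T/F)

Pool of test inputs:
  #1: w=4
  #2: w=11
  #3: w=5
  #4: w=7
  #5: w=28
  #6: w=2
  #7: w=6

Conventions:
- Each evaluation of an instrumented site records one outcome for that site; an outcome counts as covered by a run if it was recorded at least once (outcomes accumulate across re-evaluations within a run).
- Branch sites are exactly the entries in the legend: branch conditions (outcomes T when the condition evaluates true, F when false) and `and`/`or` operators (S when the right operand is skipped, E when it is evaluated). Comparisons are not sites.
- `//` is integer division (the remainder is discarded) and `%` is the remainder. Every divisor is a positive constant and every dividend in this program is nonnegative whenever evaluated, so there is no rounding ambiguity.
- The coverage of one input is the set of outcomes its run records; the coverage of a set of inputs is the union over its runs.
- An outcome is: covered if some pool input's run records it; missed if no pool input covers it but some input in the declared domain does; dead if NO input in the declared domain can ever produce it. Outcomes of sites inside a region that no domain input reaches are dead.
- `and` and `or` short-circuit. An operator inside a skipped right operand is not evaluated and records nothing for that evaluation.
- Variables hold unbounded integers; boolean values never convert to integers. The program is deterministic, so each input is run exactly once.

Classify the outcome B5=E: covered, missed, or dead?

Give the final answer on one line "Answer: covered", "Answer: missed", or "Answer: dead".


no pool input records B5=E
but domain input (w=32) does record it -> reachable, so missed
Answer: missed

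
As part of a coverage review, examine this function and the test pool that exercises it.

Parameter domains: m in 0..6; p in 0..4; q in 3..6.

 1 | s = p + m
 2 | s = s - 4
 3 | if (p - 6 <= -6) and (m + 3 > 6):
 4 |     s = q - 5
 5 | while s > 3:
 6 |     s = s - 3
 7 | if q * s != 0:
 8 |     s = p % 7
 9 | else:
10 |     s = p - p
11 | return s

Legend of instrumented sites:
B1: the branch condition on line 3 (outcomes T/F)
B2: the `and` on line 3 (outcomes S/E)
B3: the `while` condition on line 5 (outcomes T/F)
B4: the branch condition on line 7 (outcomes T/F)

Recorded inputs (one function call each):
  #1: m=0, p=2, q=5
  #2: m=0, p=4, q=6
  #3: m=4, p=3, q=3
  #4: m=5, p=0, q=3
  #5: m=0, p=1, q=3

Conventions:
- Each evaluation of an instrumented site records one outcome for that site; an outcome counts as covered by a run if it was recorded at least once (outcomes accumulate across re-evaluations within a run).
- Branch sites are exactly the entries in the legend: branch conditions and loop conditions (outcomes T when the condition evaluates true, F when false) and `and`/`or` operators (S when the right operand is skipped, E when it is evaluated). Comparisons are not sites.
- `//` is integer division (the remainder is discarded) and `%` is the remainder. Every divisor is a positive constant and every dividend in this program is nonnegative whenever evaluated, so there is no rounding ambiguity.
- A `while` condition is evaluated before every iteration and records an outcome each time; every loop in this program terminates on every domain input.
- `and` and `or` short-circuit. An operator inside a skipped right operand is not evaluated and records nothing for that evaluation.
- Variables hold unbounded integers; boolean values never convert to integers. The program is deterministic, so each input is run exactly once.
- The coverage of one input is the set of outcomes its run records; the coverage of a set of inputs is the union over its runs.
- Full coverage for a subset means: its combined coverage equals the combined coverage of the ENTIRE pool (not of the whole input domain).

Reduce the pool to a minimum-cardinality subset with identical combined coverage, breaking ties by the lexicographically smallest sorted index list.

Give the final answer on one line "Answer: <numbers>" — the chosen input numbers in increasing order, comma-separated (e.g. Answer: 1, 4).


run #1 (m=0, p=2, q=5) runs B2->S, B1->F, B3->F, B4->T; records B1=F, B2=S, B3=F, B4=T
run #2 (m=0, p=4, q=6) runs B2->S, B1->F, B3->F, B4->F; records B1=F, B2=S, B3=F, B4=F
run #3 (m=4, p=3, q=3) runs B2->S, B1->F, B3->F, B4->T; records B1=F, B2=S, B3=F, B4=T
run #4 (m=5, p=0, q=3) runs B2->E, B1->T, B3->F, B4->T; records B1=T, B2=E, B3=F, B4=T
run #5 (m=0, p=1, q=3) runs B2->S, B1->F, B3->F, B4->T; records B1=F, B2=S, B3=F, B4=T
the full pool covers 7 outcomes: B1=T, B1=F, B2=S, B2=E, B3=F, B4=T, B4=F
no size-1 subset reaches all 7 outcomes (best union: 4/7)
at size 2, {2, 4} reaches all 7 outcomes; every lexicographically earlier size-2 subset fails
Answer: 2, 4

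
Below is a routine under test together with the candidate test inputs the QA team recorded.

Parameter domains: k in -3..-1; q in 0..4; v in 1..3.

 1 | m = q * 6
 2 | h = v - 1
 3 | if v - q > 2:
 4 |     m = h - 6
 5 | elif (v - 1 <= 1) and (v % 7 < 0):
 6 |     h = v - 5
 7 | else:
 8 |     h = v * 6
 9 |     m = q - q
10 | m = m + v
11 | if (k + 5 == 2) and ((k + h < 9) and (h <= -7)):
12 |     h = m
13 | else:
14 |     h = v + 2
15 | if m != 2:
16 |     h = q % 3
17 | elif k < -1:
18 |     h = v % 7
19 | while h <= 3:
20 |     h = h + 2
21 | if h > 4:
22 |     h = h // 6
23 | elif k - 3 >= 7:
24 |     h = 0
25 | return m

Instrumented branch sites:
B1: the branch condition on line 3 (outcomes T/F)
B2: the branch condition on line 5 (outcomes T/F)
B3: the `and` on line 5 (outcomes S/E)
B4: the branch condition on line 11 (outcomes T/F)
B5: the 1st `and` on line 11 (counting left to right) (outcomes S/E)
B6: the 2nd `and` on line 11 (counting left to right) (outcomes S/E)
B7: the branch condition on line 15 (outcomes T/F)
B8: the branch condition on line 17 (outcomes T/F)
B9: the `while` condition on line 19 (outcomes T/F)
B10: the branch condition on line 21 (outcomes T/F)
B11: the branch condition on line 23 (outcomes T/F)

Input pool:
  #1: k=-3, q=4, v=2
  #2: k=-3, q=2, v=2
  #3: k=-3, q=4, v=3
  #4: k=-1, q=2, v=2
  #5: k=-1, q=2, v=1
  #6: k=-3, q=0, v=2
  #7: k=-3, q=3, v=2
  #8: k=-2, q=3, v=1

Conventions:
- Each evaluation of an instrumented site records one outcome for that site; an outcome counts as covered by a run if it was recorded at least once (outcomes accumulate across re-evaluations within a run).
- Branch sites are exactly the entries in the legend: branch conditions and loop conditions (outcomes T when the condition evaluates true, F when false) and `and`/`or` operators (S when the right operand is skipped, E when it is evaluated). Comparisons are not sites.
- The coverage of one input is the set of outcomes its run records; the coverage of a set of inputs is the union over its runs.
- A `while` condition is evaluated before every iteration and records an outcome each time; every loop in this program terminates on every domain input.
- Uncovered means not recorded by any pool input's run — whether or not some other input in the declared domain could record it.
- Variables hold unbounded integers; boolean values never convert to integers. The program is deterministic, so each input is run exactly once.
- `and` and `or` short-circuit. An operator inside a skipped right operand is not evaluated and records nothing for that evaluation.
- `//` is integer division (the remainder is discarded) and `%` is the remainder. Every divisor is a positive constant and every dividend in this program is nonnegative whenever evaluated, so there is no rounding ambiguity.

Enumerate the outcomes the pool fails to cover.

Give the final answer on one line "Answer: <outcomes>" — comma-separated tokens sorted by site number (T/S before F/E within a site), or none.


input #1 (k=-3, q=4, v=2): events B1->F, B3->E, B2->F, B5->E, B6->S, B4->F, B7->F, B8->T, B9->T, B9->F, B10->F, B11->F; covers B1=F, B2=F, B3=E, B4=F, B5=E, B6=S, B7=F, B8=T, B9=T, B9=F, B10=F, B11=F
input #2 (k=-3, q=2, v=2): events B1->F, B3->E, B2->F, B5->E, B6->S, B4->F, B7->F, B8->T, B9->T, B9->F, B10->F, B11->F; covers B1=F, B2=F, B3=E, B4=F, B5=E, B6=S, B7=F, B8=T, B9=T, B9=F, B10=F, B11=F
input #3 (k=-3, q=4, v=3): events B1->F, B3->S, B2->F, B5->E, B6->S, B4->F, B7->T, B9->T, B9->T, B9->F, B10->T; covers B1=F, B2=F, B3=S, B4=F, B5=E, B6=S, B7=T, B9=T, B9=F, B10=T
input #4 (k=-1, q=2, v=2): events B1->F, B3->E, B2->F, B5->S, B4->F, B7->F, B8->F, B9->F, B10->F, B11->F; covers B1=F, B2=F, B3=E, B4=F, B5=S, B7=F, B8=F, B9=F, B10=F, B11=F
input #5 (k=-1, q=2, v=1): events B1->F, B3->E, B2->F, B5->S, B4->F, B7->T, B9->T, B9->F, B10->F, B11->F; covers B1=F, B2=F, B3=E, B4=F, B5=S, B7=T, B9=T, B9=F, B10=F, B11=F
input #6 (k=-3, q=0, v=2): events B1->F, B3->E, B2->F, B5->E, B6->S, B4->F, B7->F, B8->T, B9->T, B9->F, B10->F, B11->F; covers B1=F, B2=F, B3=E, B4=F, B5=E, B6=S, B7=F, B8=T, B9=T, B9=F, B10=F, B11=F
input #7 (k=-3, q=3, v=2): events B1->F, B3->E, B2->F, B5->E, B6->S, B4->F, B7->F, B8->T, B9->T, B9->F, B10->F, B11->F; covers B1=F, B2=F, B3=E, B4=F, B5=E, B6=S, B7=F, B8=T, B9=T, B9=F, B10=F, B11=F
input #8 (k=-2, q=3, v=1): events B1->F, B3->E, B2->F, B5->S, B4->F, B7->T, B9->T, B9->T, B9->F, B10->F, B11->F; covers B1=F, B2=F, B3=E, B4=F, B5=S, B7=T, B9=T, B9=F, B10=F, B11=F
union over the pool: B1=F, B2=F, B3=S, B3=E, B4=F, B5=S, B5=E, B6=S, B7=T, B7=F, B8=T, B8=F, B9=T, B9=F, B10=T, B10=F, B11=F
uncovered (5 of 22): B1=T, B2=T, B4=T, B6=E, B11=T
Answer: B1=T, B2=T, B4=T, B6=E, B11=T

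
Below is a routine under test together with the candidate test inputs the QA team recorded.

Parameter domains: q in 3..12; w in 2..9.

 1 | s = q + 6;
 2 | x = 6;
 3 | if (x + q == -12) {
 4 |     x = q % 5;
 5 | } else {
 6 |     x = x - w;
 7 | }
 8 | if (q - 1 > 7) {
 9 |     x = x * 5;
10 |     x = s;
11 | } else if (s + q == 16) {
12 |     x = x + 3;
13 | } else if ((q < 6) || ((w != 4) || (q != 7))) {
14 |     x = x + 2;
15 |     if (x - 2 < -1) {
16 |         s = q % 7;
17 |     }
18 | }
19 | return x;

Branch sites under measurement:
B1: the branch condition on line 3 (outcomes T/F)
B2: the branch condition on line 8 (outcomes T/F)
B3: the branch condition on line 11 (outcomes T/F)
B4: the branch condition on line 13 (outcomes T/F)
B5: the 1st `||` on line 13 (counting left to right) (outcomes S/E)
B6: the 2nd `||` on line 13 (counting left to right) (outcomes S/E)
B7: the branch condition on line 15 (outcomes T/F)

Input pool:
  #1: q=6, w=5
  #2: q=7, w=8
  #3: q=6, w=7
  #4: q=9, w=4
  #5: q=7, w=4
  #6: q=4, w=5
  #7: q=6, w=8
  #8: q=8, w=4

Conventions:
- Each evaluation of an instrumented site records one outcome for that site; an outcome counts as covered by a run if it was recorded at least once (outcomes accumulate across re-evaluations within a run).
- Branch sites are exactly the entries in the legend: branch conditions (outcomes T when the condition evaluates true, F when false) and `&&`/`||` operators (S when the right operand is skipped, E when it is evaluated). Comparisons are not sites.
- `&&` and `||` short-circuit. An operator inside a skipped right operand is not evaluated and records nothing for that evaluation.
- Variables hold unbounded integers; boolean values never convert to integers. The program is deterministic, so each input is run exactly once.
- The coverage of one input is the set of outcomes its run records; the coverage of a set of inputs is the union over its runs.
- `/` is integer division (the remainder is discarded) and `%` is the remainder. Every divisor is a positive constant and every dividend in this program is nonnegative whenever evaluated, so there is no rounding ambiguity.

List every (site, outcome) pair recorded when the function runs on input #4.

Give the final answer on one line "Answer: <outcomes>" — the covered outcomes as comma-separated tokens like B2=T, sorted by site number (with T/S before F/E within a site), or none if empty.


Running input #4 (q=9, w=4), event by event:
  B1->F, B2->T
distinct outcomes covered: B1=F, B2=T
Answer: B1=F, B2=T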